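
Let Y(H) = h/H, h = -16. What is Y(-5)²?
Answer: 256/25 ≈ 10.240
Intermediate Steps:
Y(H) = -16/H
Y(-5)² = (-16/(-5))² = (-16*(-⅕))² = (16/5)² = 256/25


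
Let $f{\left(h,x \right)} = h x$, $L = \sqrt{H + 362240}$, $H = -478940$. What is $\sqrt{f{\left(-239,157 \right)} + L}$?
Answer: $\sqrt{-37523 + 10 i \sqrt{1167}} \approx 0.8818 + 193.71 i$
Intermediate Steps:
$L = 10 i \sqrt{1167}$ ($L = \sqrt{-478940 + 362240} = \sqrt{-116700} = 10 i \sqrt{1167} \approx 341.61 i$)
$\sqrt{f{\left(-239,157 \right)} + L} = \sqrt{\left(-239\right) 157 + 10 i \sqrt{1167}} = \sqrt{-37523 + 10 i \sqrt{1167}}$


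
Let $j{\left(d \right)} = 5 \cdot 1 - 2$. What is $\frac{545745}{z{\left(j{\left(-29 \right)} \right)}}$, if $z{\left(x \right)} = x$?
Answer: $181915$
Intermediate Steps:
$j{\left(d \right)} = 3$ ($j{\left(d \right)} = 5 - 2 = 3$)
$\frac{545745}{z{\left(j{\left(-29 \right)} \right)}} = \frac{545745}{3} = 545745 \cdot \frac{1}{3} = 181915$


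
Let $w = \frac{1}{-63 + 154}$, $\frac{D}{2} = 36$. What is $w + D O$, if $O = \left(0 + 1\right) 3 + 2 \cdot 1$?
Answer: $\frac{32761}{91} \approx 360.01$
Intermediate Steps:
$D = 72$ ($D = 2 \cdot 36 = 72$)
$w = \frac{1}{91} \approx 0.010989$
$O = 5$ ($O = 1 \cdot 3 + 2 = 3 + 2 = 5$)
$w + D O = \frac{1}{91} + 72 \cdot 5 = \frac{1}{91} + 360 = \frac{32761}{91}$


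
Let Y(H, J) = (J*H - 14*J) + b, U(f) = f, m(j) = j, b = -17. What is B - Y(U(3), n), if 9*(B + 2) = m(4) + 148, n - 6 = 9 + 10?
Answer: 2762/9 ≈ 306.89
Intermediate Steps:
n = 25 (n = 6 + (9 + 10) = 6 + 19 = 25)
Y(H, J) = -17 - 14*J + H*J (Y(H, J) = (J*H - 14*J) - 17 = (H*J - 14*J) - 17 = (-14*J + H*J) - 17 = -17 - 14*J + H*J)
B = 134/9 (B = -2 + (4 + 148)/9 = -2 + (⅑)*152 = -2 + 152/9 = 134/9 ≈ 14.889)
B - Y(U(3), n) = 134/9 - (-17 - 14*25 + 3*25) = 134/9 - (-17 - 350 + 75) = 134/9 - 1*(-292) = 134/9 + 292 = 2762/9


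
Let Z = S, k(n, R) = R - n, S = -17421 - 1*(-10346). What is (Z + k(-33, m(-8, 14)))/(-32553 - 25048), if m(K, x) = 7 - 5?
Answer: 7040/57601 ≈ 0.12222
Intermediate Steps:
S = -7075 (S = -17421 + 10346 = -7075)
m(K, x) = 2
Z = -7075
(Z + k(-33, m(-8, 14)))/(-32553 - 25048) = (-7075 + (2 - 1*(-33)))/(-32553 - 25048) = (-7075 + (2 + 33))/(-57601) = (-7075 + 35)*(-1/57601) = -7040*(-1/57601) = 7040/57601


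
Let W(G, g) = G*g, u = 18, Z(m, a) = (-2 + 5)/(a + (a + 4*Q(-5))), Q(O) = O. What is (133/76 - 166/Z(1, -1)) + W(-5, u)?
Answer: 13549/12 ≈ 1129.1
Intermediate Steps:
Z(m, a) = 3/(-20 + 2*a) (Z(m, a) = (-2 + 5)/(a + (a + 4*(-5))) = 3/(a + (a - 20)) = 3/(a + (-20 + a)) = 3/(-20 + 2*a))
(133/76 - 166/Z(1, -1)) + W(-5, u) = (133/76 - 166/(3/(2*(-10 - 1)))) - 5*18 = (133*(1/76) - 166/((3/2)/(-11))) - 90 = (7/4 - 166/((3/2)*(-1/11))) - 90 = (7/4 - 166/(-3/22)) - 90 = (7/4 - 166*(-22/3)) - 90 = (7/4 + 3652/3) - 90 = 14629/12 - 90 = 13549/12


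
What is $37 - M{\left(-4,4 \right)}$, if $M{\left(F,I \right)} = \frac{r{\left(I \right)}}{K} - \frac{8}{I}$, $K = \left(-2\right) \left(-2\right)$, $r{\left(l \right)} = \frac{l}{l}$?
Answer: $\frac{155}{4} \approx 38.75$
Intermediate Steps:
$r{\left(l \right)} = 1$
$K = 4$
$M{\left(F,I \right)} = \frac{1}{4} - \frac{8}{I}$ ($M{\left(F,I \right)} = 1 \cdot \frac{1}{4} - \frac{8}{I} = \frac{1}{4} - \frac{8}{I}$)
$37 - M{\left(-4,4 \right)} = 37 - \frac{-32 + 4}{4 \cdot 4} = 37 - \frac{1}{4} \cdot \frac{1}{4} \left(-28\right) = 37 - - \frac{7}{4} = 37 + \frac{7}{4} = \frac{155}{4}$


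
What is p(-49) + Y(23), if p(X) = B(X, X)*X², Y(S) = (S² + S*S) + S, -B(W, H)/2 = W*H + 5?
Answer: -11552531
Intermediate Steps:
B(W, H) = -10 - 2*H*W (B(W, H) = -2*(W*H + 5) = -2*(H*W + 5) = -2*(5 + H*W) = -10 - 2*H*W)
Y(S) = S + 2*S² (Y(S) = (S² + S²) + S = 2*S² + S = S + 2*S²)
p(X) = X²*(-10 - 2*X²) (p(X) = (-10 - 2*X*X)*X² = (-10 - 2*X²)*X² = X²*(-10 - 2*X²))
p(-49) + Y(23) = 2*(-49)²*(-5 - 1*(-49)²) + 23*(1 + 2*23) = 2*2401*(-5 - 1*2401) + 23*(1 + 46) = 2*2401*(-5 - 2401) + 23*47 = 2*2401*(-2406) + 1081 = -11553612 + 1081 = -11552531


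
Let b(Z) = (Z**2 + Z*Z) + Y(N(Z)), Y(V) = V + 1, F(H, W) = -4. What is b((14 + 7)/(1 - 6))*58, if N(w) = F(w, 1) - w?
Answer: 52896/25 ≈ 2115.8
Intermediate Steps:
N(w) = -4 - w
Y(V) = 1 + V
b(Z) = -3 - Z + 2*Z**2 (b(Z) = (Z**2 + Z*Z) + (1 + (-4 - Z)) = (Z**2 + Z**2) + (-3 - Z) = 2*Z**2 + (-3 - Z) = -3 - Z + 2*Z**2)
b((14 + 7)/(1 - 6))*58 = (-3 - (14 + 7)/(1 - 6) + 2*((14 + 7)/(1 - 6))**2)*58 = (-3 - 21/(-5) + 2*(21/(-5))**2)*58 = (-3 - 21*(-1)/5 + 2*(21*(-1/5))**2)*58 = (-3 - 1*(-21/5) + 2*(-21/5)**2)*58 = (-3 + 21/5 + 2*(441/25))*58 = (-3 + 21/5 + 882/25)*58 = (912/25)*58 = 52896/25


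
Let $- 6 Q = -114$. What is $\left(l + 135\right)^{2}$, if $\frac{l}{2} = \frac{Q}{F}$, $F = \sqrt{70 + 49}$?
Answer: $\frac{2170219}{119} + \frac{10260 \sqrt{119}}{119} \approx 19178.0$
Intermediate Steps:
$F = \sqrt{119} \approx 10.909$
$Q = 19$ ($Q = \left(- \frac{1}{6}\right) \left(-114\right) = 19$)
$l = \frac{38 \sqrt{119}}{119}$ ($l = 2 \frac{19}{\sqrt{119}} = 2 \cdot 19 \frac{\sqrt{119}}{119} = 2 \frac{19 \sqrt{119}}{119} = \frac{38 \sqrt{119}}{119} \approx 3.4835$)
$\left(l + 135\right)^{2} = \left(\frac{38 \sqrt{119}}{119} + 135\right)^{2} = \left(135 + \frac{38 \sqrt{119}}{119}\right)^{2}$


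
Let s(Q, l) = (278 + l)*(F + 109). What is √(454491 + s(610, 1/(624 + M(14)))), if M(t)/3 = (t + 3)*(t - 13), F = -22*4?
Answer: 4*√6473377/15 ≈ 678.48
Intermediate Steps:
F = -88
M(t) = 3*(-13 + t)*(3 + t) (M(t) = 3*((t + 3)*(t - 13)) = 3*((3 + t)*(-13 + t)) = 3*((-13 + t)*(3 + t)) = 3*(-13 + t)*(3 + t))
s(Q, l) = 5838 + 21*l (s(Q, l) = (278 + l)*(-88 + 109) = (278 + l)*21 = 5838 + 21*l)
√(454491 + s(610, 1/(624 + M(14)))) = √(454491 + (5838 + 21/(624 + (-117 - 30*14 + 3*14²)))) = √(454491 + (5838 + 21/(624 + (-117 - 420 + 3*196)))) = √(454491 + (5838 + 21/(624 + (-117 - 420 + 588)))) = √(454491 + (5838 + 21/(624 + 51))) = √(454491 + (5838 + 21/675)) = √(454491 + (5838 + 21*(1/675))) = √(454491 + (5838 + 7/225)) = √(454491 + 1313557/225) = √(103574032/225) = 4*√6473377/15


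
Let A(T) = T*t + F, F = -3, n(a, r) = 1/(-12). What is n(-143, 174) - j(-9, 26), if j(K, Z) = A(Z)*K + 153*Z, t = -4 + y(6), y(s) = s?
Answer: -42445/12 ≈ -3537.1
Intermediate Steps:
n(a, r) = -1/12
t = 2 (t = -4 + 6 = 2)
A(T) = -3 + 2*T (A(T) = T*2 - 3 = 2*T - 3 = -3 + 2*T)
j(K, Z) = 153*Z + K*(-3 + 2*Z) (j(K, Z) = (-3 + 2*Z)*K + 153*Z = K*(-3 + 2*Z) + 153*Z = 153*Z + K*(-3 + 2*Z))
n(-143, 174) - j(-9, 26) = -1/12 - (153*26 - 9*(-3 + 2*26)) = -1/12 - (3978 - 9*(-3 + 52)) = -1/12 - (3978 - 9*49) = -1/12 - (3978 - 441) = -1/12 - 1*3537 = -1/12 - 3537 = -42445/12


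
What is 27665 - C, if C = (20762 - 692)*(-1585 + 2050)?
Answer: -9304885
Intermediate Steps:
C = 9332550 (C = 20070*465 = 9332550)
27665 - C = 27665 - 1*9332550 = 27665 - 9332550 = -9304885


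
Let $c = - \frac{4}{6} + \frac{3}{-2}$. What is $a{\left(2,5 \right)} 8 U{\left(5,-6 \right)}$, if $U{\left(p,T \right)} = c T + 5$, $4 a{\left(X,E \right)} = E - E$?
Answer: $0$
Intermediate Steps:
$c = - \frac{13}{6}$ ($c = \left(-4\right) \frac{1}{6} + 3 \left(- \frac{1}{2}\right) = - \frac{2}{3} - \frac{3}{2} = - \frac{13}{6} \approx -2.1667$)
$a{\left(X,E \right)} = 0$ ($a{\left(X,E \right)} = \frac{E - E}{4} = \frac{1}{4} \cdot 0 = 0$)
$U{\left(p,T \right)} = 5 - \frac{13 T}{6}$ ($U{\left(p,T \right)} = - \frac{13 T}{6} + 5 = 5 - \frac{13 T}{6}$)
$a{\left(2,5 \right)} 8 U{\left(5,-6 \right)} = 0 \cdot 8 \left(5 - -13\right) = 0 \left(5 + 13\right) = 0 \cdot 18 = 0$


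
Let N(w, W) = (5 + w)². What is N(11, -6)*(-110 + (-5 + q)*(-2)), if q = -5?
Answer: -23040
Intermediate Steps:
N(11, -6)*(-110 + (-5 + q)*(-2)) = (5 + 11)²*(-110 + (-5 - 5)*(-2)) = 16²*(-110 - 10*(-2)) = 256*(-110 + 20) = 256*(-90) = -23040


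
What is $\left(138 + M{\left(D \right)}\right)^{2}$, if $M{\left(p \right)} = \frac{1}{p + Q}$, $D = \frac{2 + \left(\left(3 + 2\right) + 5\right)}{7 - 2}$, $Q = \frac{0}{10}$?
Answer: $\frac{2758921}{144} \approx 19159.0$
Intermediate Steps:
$Q = 0$ ($Q = 0 \cdot \frac{1}{10} = 0$)
$D = \frac{12}{5}$ ($D = \frac{2 + \left(5 + 5\right)}{5} = \left(2 + 10\right) \frac{1}{5} = 12 \cdot \frac{1}{5} = \frac{12}{5} \approx 2.4$)
$M{\left(p \right)} = \frac{1}{p}$ ($M{\left(p \right)} = \frac{1}{p + 0} = \frac{1}{p}$)
$\left(138 + M{\left(D \right)}\right)^{2} = \left(138 + \frac{1}{\frac{12}{5}}\right)^{2} = \left(138 + \frac{5}{12}\right)^{2} = \left(\frac{1661}{12}\right)^{2} = \frac{2758921}{144}$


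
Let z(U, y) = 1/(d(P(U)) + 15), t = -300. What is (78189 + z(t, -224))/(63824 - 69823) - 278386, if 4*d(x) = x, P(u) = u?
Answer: -100206948179/359940 ≈ -2.7840e+5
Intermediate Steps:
d(x) = x/4
z(U, y) = 1/(15 + U/4) (z(U, y) = 1/(U/4 + 15) = 1/(15 + U/4))
(78189 + z(t, -224))/(63824 - 69823) - 278386 = (78189 + 4/(60 - 300))/(63824 - 69823) - 278386 = (78189 + 4/(-240))/(-5999) - 278386 = (78189 + 4*(-1/240))*(-1/5999) - 278386 = (78189 - 1/60)*(-1/5999) - 278386 = (4691339/60)*(-1/5999) - 278386 = -4691339/359940 - 278386 = -100206948179/359940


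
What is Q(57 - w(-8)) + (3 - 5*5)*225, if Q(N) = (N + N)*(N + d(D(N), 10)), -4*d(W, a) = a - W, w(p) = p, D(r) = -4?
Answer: 3045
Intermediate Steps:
d(W, a) = -a/4 + W/4 (d(W, a) = -(a - W)/4 = -a/4 + W/4)
Q(N) = 2*N*(-7/2 + N) (Q(N) = (N + N)*(N + (-¼*10 + (¼)*(-4))) = (2*N)*(N + (-5/2 - 1)) = (2*N)*(N - 7/2) = (2*N)*(-7/2 + N) = 2*N*(-7/2 + N))
Q(57 - w(-8)) + (3 - 5*5)*225 = (57 - 1*(-8))*(-7 + 2*(57 - 1*(-8))) + (3 - 5*5)*225 = (57 + 8)*(-7 + 2*(57 + 8)) + (3 - 25)*225 = 65*(-7 + 2*65) - 22*225 = 65*(-7 + 130) - 4950 = 65*123 - 4950 = 7995 - 4950 = 3045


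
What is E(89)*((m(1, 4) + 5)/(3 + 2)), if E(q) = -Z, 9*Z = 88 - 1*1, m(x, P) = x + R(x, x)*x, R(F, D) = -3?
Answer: -29/5 ≈ -5.8000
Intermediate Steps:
m(x, P) = -2*x (m(x, P) = x - 3*x = -2*x)
Z = 29/3 (Z = (88 - 1*1)/9 = (88 - 1)/9 = (⅑)*87 = 29/3 ≈ 9.6667)
E(q) = -29/3 (E(q) = -1*29/3 = -29/3)
E(89)*((m(1, 4) + 5)/(3 + 2)) = -29*(-2*1 + 5)/(3*(3 + 2)) = -29*(-2 + 5)/(3*5) = -29/5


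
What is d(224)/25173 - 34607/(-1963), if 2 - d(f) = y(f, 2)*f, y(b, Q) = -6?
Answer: 873804209/49414599 ≈ 17.683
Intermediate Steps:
d(f) = 2 + 6*f (d(f) = 2 - (-6)*f = 2 + 6*f)
d(224)/25173 - 34607/(-1963) = (2 + 6*224)/25173 - 34607/(-1963) = (2 + 1344)*(1/25173) - 34607*(-1/1963) = 1346*(1/25173) + 34607/1963 = 1346/25173 + 34607/1963 = 873804209/49414599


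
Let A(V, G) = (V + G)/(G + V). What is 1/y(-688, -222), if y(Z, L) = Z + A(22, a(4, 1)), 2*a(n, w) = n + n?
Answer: -1/687 ≈ -0.0014556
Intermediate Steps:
a(n, w) = n (a(n, w) = (n + n)/2 = (2*n)/2 = n)
A(V, G) = 1 (A(V, G) = (G + V)/(G + V) = 1)
y(Z, L) = 1 + Z (y(Z, L) = Z + 1 = 1 + Z)
1/y(-688, -222) = 1/(1 - 688) = 1/(-687) = -1/687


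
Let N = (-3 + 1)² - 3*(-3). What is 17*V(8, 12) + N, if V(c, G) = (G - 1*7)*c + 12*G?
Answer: 3141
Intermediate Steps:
V(c, G) = 12*G + c*(-7 + G) (V(c, G) = (G - 7)*c + 12*G = (-7 + G)*c + 12*G = c*(-7 + G) + 12*G = 12*G + c*(-7 + G))
N = 13 (N = (-2)² + 9 = 4 + 9 = 13)
17*V(8, 12) + N = 17*(-7*8 + 12*12 + 12*8) + 13 = 17*(-56 + 144 + 96) + 13 = 17*184 + 13 = 3128 + 13 = 3141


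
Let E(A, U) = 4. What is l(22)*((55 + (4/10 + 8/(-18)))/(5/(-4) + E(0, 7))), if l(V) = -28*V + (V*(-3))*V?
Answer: -1859696/45 ≈ -41327.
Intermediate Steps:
l(V) = -28*V - 3*V² (l(V) = -28*V + (-3*V)*V = -28*V - 3*V²)
l(22)*((55 + (4/10 + 8/(-18)))/(5/(-4) + E(0, 7))) = (-1*22*(28 + 3*22))*((55 + (4/10 + 8/(-18)))/(5/(-4) + 4)) = (-1*22*(28 + 66))*((55 + (4*(⅒) + 8*(-1/18)))/(5*(-¼) + 4)) = (-1*22*94)*((55 + (⅖ - 4/9))/(-5/4 + 4)) = -2068*(55 - 2/45)/11/4 = -5114164*4/(45*11) = -2068*9892/495 = -1859696/45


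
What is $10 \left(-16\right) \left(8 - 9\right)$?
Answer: $160$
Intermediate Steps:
$10 \left(-16\right) \left(8 - 9\right) = - 160 \left(8 - 9\right) = \left(-160\right) \left(-1\right) = 160$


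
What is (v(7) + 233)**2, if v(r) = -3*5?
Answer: 47524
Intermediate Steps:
v(r) = -15
(v(7) + 233)**2 = (-15 + 233)**2 = 218**2 = 47524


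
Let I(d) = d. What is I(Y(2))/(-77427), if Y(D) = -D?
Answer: 2/77427 ≈ 2.5831e-5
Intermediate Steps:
I(Y(2))/(-77427) = -1*2/(-77427) = -2*(-1/77427) = 2/77427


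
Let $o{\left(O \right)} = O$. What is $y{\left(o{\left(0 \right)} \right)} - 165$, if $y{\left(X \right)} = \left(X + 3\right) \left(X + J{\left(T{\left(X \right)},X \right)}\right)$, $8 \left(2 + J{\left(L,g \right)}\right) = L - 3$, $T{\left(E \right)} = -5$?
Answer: $-174$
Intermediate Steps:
$J{\left(L,g \right)} = - \frac{19}{8} + \frac{L}{8}$ ($J{\left(L,g \right)} = -2 + \frac{L - 3}{8} = -2 + \frac{-3 + L}{8} = -2 + \left(- \frac{3}{8} + \frac{L}{8}\right) = - \frac{19}{8} + \frac{L}{8}$)
$y{\left(X \right)} = \left(-3 + X\right) \left(3 + X\right)$ ($y{\left(X \right)} = \left(X + 3\right) \left(X + \left(- \frac{19}{8} + \frac{1}{8} \left(-5\right)\right)\right) = \left(3 + X\right) \left(X - 3\right) = \left(3 + X\right) \left(-3 + X\right) = \left(-3 + X\right) \left(3 + X\right)$)
$y{\left(o{\left(0 \right)} \right)} - 165 = \left(-9 + 0^{2}\right) - 165 = \left(-9 + 0\right) - 165 = -9 - 165 = -174$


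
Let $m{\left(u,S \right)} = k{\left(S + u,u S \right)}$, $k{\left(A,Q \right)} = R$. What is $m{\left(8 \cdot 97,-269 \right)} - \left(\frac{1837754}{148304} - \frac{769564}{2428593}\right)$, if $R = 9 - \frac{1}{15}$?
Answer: $- \frac{40996663453}{13049639720} \approx -3.1416$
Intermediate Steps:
$R = \frac{134}{15}$ ($R = 9 - \frac{1}{15} = \frac{134}{15} \approx 8.9333$)
$k{\left(A,Q \right)} = \frac{134}{15}$
$m{\left(u,S \right)} = \frac{134}{15}$
$m{\left(8 \cdot 97,-269 \right)} - \left(\frac{1837754}{148304} - \frac{769564}{2428593}\right) = \frac{134}{15} - \left(\frac{1837754}{148304} - \frac{769564}{2428593}\right) = \frac{134}{15} - \left(1837754 \cdot \frac{1}{148304} - \frac{769564}{2428593}\right) = \frac{134}{15} - \left(\frac{918877}{74152} - \frac{769564}{2428593}\right) = \frac{134}{15} - \frac{94544066971}{7829783832} = - \frac{40996663453}{13049639720}$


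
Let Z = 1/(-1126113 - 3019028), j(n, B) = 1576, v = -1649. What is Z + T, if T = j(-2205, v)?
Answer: 6532742215/4145141 ≈ 1576.0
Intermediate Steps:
T = 1576
Z = -1/4145141 (Z = 1/(-4145141) = -1/4145141 ≈ -2.4125e-7)
Z + T = -1/4145141 + 1576 = 6532742215/4145141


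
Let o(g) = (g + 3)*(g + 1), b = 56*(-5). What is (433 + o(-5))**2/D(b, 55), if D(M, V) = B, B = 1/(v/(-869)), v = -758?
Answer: 147416598/869 ≈ 1.6964e+5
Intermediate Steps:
b = -280
o(g) = (1 + g)*(3 + g) (o(g) = (3 + g)*(1 + g) = (1 + g)*(3 + g))
B = 869/758 (B = 1/(-758/(-869)) = 1/(-758*(-1/869)) = 1/(758/869) = 869/758 ≈ 1.1464)
D(M, V) = 869/758
(433 + o(-5))**2/D(b, 55) = (433 + (3 + (-5)**2 + 4*(-5)))**2/(869/758) = (433 + (3 + 25 - 20))**2*(758/869) = (433 + 8)**2*(758/869) = 441**2*(758/869) = 194481*(758/869) = 147416598/869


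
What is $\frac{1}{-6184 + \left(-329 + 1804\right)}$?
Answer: $- \frac{1}{4709} \approx -0.00021236$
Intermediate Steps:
$\frac{1}{-6184 + \left(-329 + 1804\right)} = \frac{1}{-6184 + 1475} = \frac{1}{-4709} = - \frac{1}{4709}$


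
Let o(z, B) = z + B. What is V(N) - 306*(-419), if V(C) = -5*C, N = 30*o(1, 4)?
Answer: 127464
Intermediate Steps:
o(z, B) = B + z
N = 150 (N = 30*(4 + 1) = 30*5 = 150)
V(N) - 306*(-419) = -5*150 - 306*(-419) = -750 - 1*(-128214) = -750 + 128214 = 127464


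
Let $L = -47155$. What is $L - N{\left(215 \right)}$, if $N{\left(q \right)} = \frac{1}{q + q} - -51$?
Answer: $- \frac{20298581}{430} \approx -47206.0$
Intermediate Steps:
$N{\left(q \right)} = 51 + \frac{1}{2 q}$ ($N{\left(q \right)} = \frac{1}{2 q} + 51 = 51 + \frac{1}{2 q}$)
$L - N{\left(215 \right)} = -47155 - \left(51 + \frac{1}{2 \cdot 215}\right) = -47155 - \left(51 + \frac{1}{2} \cdot \frac{1}{215}\right) = -47155 - \left(51 + \frac{1}{430}\right) = -47155 - \frac{21931}{430} = - \frac{20298581}{430}$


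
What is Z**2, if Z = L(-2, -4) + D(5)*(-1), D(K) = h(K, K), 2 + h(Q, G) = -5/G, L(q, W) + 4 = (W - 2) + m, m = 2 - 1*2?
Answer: 49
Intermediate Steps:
m = 0 (m = 2 - 2 = 0)
L(q, W) = -6 + W (L(q, W) = -4 + ((W - 2) + 0) = -4 + ((-2 + W) + 0) = -4 + (-2 + W) = -6 + W)
h(Q, G) = -2 - 5/G
D(K) = -2 - 5/K
Z = -7 (Z = (-6 - 4) + (-2 - 5/5)*(-1) = -10 + (-2 - 5*1/5)*(-1) = -10 + (-2 - 1)*(-1) = -10 - 3*(-1) = -10 + 3 = -7)
Z**2 = (-7)**2 = 49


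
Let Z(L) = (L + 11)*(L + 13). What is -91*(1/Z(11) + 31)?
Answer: -1489579/528 ≈ -2821.2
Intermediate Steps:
Z(L) = (11 + L)*(13 + L)
-91*(1/Z(11) + 31) = -91*(1/(143 + 11² + 24*11) + 31) = -91*(1/(143 + 121 + 264) + 31) = -91*(1/528 + 31) = -91*16369/528 = -1489579/528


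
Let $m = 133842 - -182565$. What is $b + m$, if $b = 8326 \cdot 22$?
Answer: $499579$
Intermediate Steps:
$m = 316407$ ($m = 133842 + 182565 = 316407$)
$b = 183172$
$b + m = 183172 + 316407 = 499579$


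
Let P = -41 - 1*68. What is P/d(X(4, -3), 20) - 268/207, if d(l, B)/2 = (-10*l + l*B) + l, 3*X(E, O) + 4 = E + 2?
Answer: -79481/9108 ≈ -8.7265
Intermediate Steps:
X(E, O) = -⅔ + E/3 (X(E, O) = -4/3 + (E + 2)/3 = -4/3 + (2 + E)/3 = -4/3 + (⅔ + E/3) = -⅔ + E/3)
d(l, B) = -18*l + 2*B*l (d(l, B) = 2*((-10*l + l*B) + l) = 2*((-10*l + B*l) + l) = 2*(-9*l + B*l) = -18*l + 2*B*l)
P = -109 (P = -41 - 68 = -109)
P/d(X(4, -3), 20) - 268/207 = -109*1/(2*(-9 + 20)*(-⅔ + (⅓)*4)) - 268/207 = -109*1/(22*(-⅔ + 4/3)) - 268*1/207 = -109/(2*(⅔)*11) - 268/207 = -109/44/3 - 268/207 = -109*3/44 - 268/207 = -327/44 - 268/207 = -79481/9108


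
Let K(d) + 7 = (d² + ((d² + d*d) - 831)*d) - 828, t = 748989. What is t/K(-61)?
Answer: -748989/400385 ≈ -1.8707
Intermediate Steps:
K(d) = -835 + d² + d*(-831 + 2*d²) (K(d) = -7 + ((d² + ((d² + d*d) - 831)*d) - 828) = -7 + ((d² + ((d² + d²) - 831)*d) - 828) = -7 + ((d² + (2*d² - 831)*d) - 828) = -7 + ((d² + (-831 + 2*d²)*d) - 828) = -7 + ((d² + d*(-831 + 2*d²)) - 828) = -7 + (-828 + d² + d*(-831 + 2*d²)) = -835 + d² + d*(-831 + 2*d²))
t/K(-61) = 748989/(-835 + (-61)² - 831*(-61) + 2*(-61)³) = 748989/(-835 + 3721 + 50691 + 2*(-226981)) = 748989/(-835 + 3721 + 50691 - 453962) = 748989/(-400385) = 748989*(-1/400385) = -748989/400385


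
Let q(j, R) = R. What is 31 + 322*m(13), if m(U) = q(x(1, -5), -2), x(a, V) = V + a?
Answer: -613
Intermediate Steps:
m(U) = -2
31 + 322*m(13) = 31 + 322*(-2) = 31 - 644 = -613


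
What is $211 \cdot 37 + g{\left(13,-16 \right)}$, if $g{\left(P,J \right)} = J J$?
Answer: $8063$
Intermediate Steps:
$g{\left(P,J \right)} = J^{2}$
$211 \cdot 37 + g{\left(13,-16 \right)} = 211 \cdot 37 + \left(-16\right)^{2} = 7807 + 256 = 8063$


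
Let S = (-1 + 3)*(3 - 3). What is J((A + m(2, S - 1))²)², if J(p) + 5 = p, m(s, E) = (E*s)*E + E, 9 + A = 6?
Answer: 1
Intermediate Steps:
S = 0 (S = 2*0 = 0)
A = -3 (A = -9 + 6 = -3)
m(s, E) = E + s*E² (m(s, E) = s*E² + E = E + s*E²)
J(p) = -5 + p
J((A + m(2, S - 1))²)² = (-5 + (-3 + (0 - 1)*(1 + (0 - 1)*2))²)² = (-5 + (-3 - (1 - 1*2))²)² = (-5 + (-3 - (1 - 2))²)² = (-5 + (-3 - 1*(-1))²)² = (-5 + (-3 + 1)²)² = (-5 + (-2)²)² = (-5 + 4)² = (-1)² = 1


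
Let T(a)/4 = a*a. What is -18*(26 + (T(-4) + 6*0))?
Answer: -1620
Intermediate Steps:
T(a) = 4*a² (T(a) = 4*(a*a) = 4*a²)
-18*(26 + (T(-4) + 6*0)) = -18*(26 + (4*(-4)² + 6*0)) = -18*(26 + (4*16 + 0)) = -18*(26 + (64 + 0)) = -18*(26 + 64) = -18*90 = -1620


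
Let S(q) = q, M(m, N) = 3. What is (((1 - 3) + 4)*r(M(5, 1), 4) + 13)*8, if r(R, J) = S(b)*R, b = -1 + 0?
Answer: 56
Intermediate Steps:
b = -1
r(R, J) = -R
(((1 - 3) + 4)*r(M(5, 1), 4) + 13)*8 = (((1 - 3) + 4)*(-1*3) + 13)*8 = ((-2 + 4)*(-3) + 13)*8 = (2*(-3) + 13)*8 = (-6 + 13)*8 = 7*8 = 56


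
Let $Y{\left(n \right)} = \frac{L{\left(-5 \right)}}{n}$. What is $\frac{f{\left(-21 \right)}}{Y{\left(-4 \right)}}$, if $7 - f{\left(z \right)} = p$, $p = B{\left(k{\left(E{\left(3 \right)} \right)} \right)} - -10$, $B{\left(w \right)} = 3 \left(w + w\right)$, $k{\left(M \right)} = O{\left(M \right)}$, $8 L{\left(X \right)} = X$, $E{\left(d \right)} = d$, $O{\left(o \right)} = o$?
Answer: $- \frac{672}{5} \approx -134.4$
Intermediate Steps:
$L{\left(X \right)} = \frac{X}{8}$
$Y{\left(n \right)} = - \frac{5}{8 n}$ ($Y{\left(n \right)} = \frac{\frac{1}{8} \left(-5\right)}{n} = - \frac{5}{8 n}$)
$k{\left(M \right)} = M$
$B{\left(w \right)} = 6 w$ ($B{\left(w \right)} = 3 \cdot 2 w = 6 w$)
$p = 28$ ($p = 6 \cdot 3 - -10 = 18 + 10 = 28$)
$f{\left(z \right)} = -21$ ($f{\left(z \right)} = 7 - 28 = -21$)
$\frac{f{\left(-21 \right)}}{Y{\left(-4 \right)}} = - \frac{21}{\left(- \frac{5}{8}\right) \frac{1}{-4}} = - \frac{21}{\left(- \frac{5}{8}\right) \left(- \frac{1}{4}\right)} = - \frac{21}{\frac{5}{32}} = \left(-21\right) \frac{32}{5} = - \frac{672}{5}$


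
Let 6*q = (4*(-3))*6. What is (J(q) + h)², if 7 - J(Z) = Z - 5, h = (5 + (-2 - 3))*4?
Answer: 576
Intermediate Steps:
h = 0 (h = (5 - 5)*4 = 0*4 = 0)
q = -12 (q = ((4*(-3))*6)/6 = (-12*6)/6 = (⅙)*(-72) = -12)
J(Z) = 12 - Z (J(Z) = 7 - (Z - 5) = 7 - (-5 + Z) = 7 + (5 - Z) = 12 - Z)
(J(q) + h)² = ((12 - 1*(-12)) + 0)² = ((12 + 12) + 0)² = (24 + 0)² = 24² = 576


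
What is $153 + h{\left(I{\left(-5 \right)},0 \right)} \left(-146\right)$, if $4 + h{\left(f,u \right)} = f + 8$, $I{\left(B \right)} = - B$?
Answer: $-1161$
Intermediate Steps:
$h{\left(f,u \right)} = 4 + f$ ($h{\left(f,u \right)} = -4 + \left(f + 8\right) = -4 + \left(8 + f\right) = 4 + f$)
$153 + h{\left(I{\left(-5 \right)},0 \right)} \left(-146\right) = 153 + \left(4 - -5\right) \left(-146\right) = 153 + \left(4 + 5\right) \left(-146\right) = 153 + 9 \left(-146\right) = 153 - 1314 = -1161$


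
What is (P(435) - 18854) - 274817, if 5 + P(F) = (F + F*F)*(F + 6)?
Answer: 83346384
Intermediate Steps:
P(F) = -5 + (6 + F)*(F + F²) (P(F) = -5 + (F + F*F)*(F + 6) = -5 + (F + F²)*(6 + F) = -5 + (6 + F)*(F + F²))
(P(435) - 18854) - 274817 = ((-5 + 435³ + 6*435 + 7*435²) - 18854) - 274817 = ((-5 + 82312875 + 2610 + 7*189225) - 18854) - 274817 = ((-5 + 82312875 + 2610 + 1324575) - 18854) - 274817 = (83640055 - 18854) - 274817 = 83621201 - 274817 = 83346384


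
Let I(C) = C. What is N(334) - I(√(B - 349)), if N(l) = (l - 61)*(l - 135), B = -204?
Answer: 54327 - I*√553 ≈ 54327.0 - 23.516*I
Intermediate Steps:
N(l) = (-135 + l)*(-61 + l) (N(l) = (-61 + l)*(-135 + l) = (-135 + l)*(-61 + l))
N(334) - I(√(B - 349)) = (8235 + 334² - 196*334) - √(-204 - 349) = (8235 + 111556 - 65464) - √(-553) = 54327 - I*√553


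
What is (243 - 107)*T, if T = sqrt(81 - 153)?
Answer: 816*I*sqrt(2) ≈ 1154.0*I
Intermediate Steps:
T = 6*I*sqrt(2) (T = sqrt(-72) = 6*I*sqrt(2) ≈ 8.4853*I)
(243 - 107)*T = (243 - 107)*(6*I*sqrt(2)) = 136*(6*I*sqrt(2)) = 816*I*sqrt(2)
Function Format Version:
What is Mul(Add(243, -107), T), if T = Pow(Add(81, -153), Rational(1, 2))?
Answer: Mul(816, I, Pow(2, Rational(1, 2))) ≈ Mul(1154.0, I)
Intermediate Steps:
T = Mul(6, I, Pow(2, Rational(1, 2))) (T = Pow(-72, Rational(1, 2)) = Mul(6, I, Pow(2, Rational(1, 2))) ≈ Mul(8.4853, I))
Mul(Add(243, -107), T) = Mul(Add(243, -107), Mul(6, I, Pow(2, Rational(1, 2)))) = Mul(136, Mul(6, I, Pow(2, Rational(1, 2)))) = Mul(816, I, Pow(2, Rational(1, 2)))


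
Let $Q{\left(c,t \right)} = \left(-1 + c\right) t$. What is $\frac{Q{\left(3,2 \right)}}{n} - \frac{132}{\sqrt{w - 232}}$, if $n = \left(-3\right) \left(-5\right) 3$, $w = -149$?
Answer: $\frac{4}{45} + \frac{44 i \sqrt{381}}{127} \approx 0.088889 + 6.7626 i$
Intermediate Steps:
$Q{\left(c,t \right)} = t \left(-1 + c\right)$
$n = 45$ ($n = 15 \cdot 3 = 45$)
$\frac{Q{\left(3,2 \right)}}{n} - \frac{132}{\sqrt{w - 232}} = \frac{2 \left(-1 + 3\right)}{45} - \frac{132}{\sqrt{-149 - 232}} = 2 \cdot 2 \cdot \frac{1}{45} - \frac{132}{\sqrt{-381}} = 4 \cdot \frac{1}{45} - \frac{132}{i \sqrt{381}} = \frac{4}{45} - 132 \left(- \frac{i \sqrt{381}}{381}\right) = \frac{4}{45} + \frac{44 i \sqrt{381}}{127}$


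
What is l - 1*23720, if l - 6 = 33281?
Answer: 9567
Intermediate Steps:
l = 33287 (l = 6 + 33281 = 33287)
l - 1*23720 = 33287 - 1*23720 = 33287 - 23720 = 9567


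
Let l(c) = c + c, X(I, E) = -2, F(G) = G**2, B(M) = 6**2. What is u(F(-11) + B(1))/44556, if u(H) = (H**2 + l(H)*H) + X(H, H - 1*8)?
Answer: 73945/44556 ≈ 1.6596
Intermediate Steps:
B(M) = 36
l(c) = 2*c
u(H) = -2 + 3*H**2 (u(H) = (H**2 + (2*H)*H) - 2 = (H**2 + 2*H**2) - 2 = 3*H**2 - 2 = -2 + 3*H**2)
u(F(-11) + B(1))/44556 = (-2 + 3*((-11)**2 + 36)**2)/44556 = (-2 + 3*(121 + 36)**2)*(1/44556) = (-2 + 3*157**2)*(1/44556) = (-2 + 3*24649)*(1/44556) = (-2 + 73947)*(1/44556) = 73945*(1/44556) = 73945/44556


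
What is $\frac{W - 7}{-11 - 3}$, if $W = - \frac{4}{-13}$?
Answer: $\frac{87}{182} \approx 0.47802$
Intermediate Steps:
$W = \frac{4}{13}$ ($W = \left(-4\right) \left(- \frac{1}{13}\right) = \frac{4}{13} \approx 0.30769$)
$\frac{W - 7}{-11 - 3} = \frac{\frac{4}{13} - 7}{-11 - 3} = \frac{1}{-14} \left(- \frac{87}{13}\right) = \left(- \frac{1}{14}\right) \left(- \frac{87}{13}\right) = \frac{87}{182}$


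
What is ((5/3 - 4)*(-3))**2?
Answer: 49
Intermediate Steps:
((5/3 - 4)*(-3))**2 = (-7/3*(-3))**2 = 7**2 = 49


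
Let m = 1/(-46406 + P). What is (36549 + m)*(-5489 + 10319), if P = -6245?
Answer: 9294568952340/52651 ≈ 1.7653e+8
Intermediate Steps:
m = -1/52651 (m = 1/(-46406 - 6245) = 1/(-52651) = -1/52651 ≈ -1.8993e-5)
(36549 + m)*(-5489 + 10319) = (36549 - 1/52651)*(-5489 + 10319) = (1924341398/52651)*4830 = 9294568952340/52651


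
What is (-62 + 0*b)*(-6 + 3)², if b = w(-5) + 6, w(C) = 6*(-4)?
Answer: -558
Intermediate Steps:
w(C) = -24
b = -18 (b = -24 + 6 = -18)
(-62 + 0*b)*(-6 + 3)² = (-62 + 0*(-18))*(-6 + 3)² = (-62 + 0)*(-3)² = -62*9 = -558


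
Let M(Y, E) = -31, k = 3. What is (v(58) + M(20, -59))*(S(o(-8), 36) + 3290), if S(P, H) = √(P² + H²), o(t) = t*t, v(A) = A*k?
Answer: 470470 + 572*√337 ≈ 4.8097e+5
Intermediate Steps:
v(A) = 3*A (v(A) = A*3 = 3*A)
o(t) = t²
S(P, H) = √(H² + P²)
(v(58) + M(20, -59))*(S(o(-8), 36) + 3290) = (3*58 - 31)*(√(36² + ((-8)²)²) + 3290) = (174 - 31)*(√(1296 + 64²) + 3290) = 143*(√(1296 + 4096) + 3290) = 143*(√5392 + 3290) = 143*(4*√337 + 3290) = 143*(3290 + 4*√337) = 470470 + 572*√337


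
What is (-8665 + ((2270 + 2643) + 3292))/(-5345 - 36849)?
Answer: 230/21097 ≈ 0.010902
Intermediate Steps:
(-8665 + ((2270 + 2643) + 3292))/(-5345 - 36849) = (-8665 + (4913 + 3292))/(-42194) = (-8665 + 8205)*(-1/42194) = -460*(-1/42194) = 230/21097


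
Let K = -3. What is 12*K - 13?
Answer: -49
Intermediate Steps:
12*K - 13 = 12*(-3) - 13 = -36 - 13 = -49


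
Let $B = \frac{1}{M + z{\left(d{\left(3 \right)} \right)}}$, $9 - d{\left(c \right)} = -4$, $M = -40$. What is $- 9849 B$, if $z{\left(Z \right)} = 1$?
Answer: $\frac{3283}{13} \approx 252.54$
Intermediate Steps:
$d{\left(c \right)} = 13$ ($d{\left(c \right)} = 9 - -4 = 9 + 4 = 13$)
$B = - \frac{1}{39}$ ($B = \frac{1}{-40 + 1} = \frac{1}{-39} = - \frac{1}{39} \approx -0.025641$)
$- 9849 B = \left(-9849\right) \left(- \frac{1}{39}\right) = \frac{3283}{13}$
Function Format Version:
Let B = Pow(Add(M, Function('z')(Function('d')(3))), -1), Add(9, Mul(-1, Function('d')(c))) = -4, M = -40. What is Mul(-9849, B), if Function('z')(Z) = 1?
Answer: Rational(3283, 13) ≈ 252.54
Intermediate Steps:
Function('d')(c) = 13 (Function('d')(c) = Add(9, Mul(-1, -4)) = Add(9, 4) = 13)
B = Rational(-1, 39) (B = Pow(Add(-40, 1), -1) = Pow(-39, -1) = Rational(-1, 39) ≈ -0.025641)
Mul(-9849, B) = Mul(-9849, Rational(-1, 39)) = Rational(3283, 13)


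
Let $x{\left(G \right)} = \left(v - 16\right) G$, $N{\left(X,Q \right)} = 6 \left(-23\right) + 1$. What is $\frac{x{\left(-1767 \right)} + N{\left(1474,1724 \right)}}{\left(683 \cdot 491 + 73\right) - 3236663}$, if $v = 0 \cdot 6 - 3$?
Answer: $- \frac{33436}{2901237} \approx -0.011525$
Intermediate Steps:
$v = -3$ ($v = 0 - 3 = -3$)
$N{\left(X,Q \right)} = -137$ ($N{\left(X,Q \right)} = -138 + 1 = -137$)
$x{\left(G \right)} = - 19 G$ ($x{\left(G \right)} = \left(-3 - 16\right) G = - 19 G$)
$\frac{x{\left(-1767 \right)} + N{\left(1474,1724 \right)}}{\left(683 \cdot 491 + 73\right) - 3236663} = \frac{\left(-19\right) \left(-1767\right) - 137}{\left(683 \cdot 491 + 73\right) - 3236663} = \frac{33573 - 137}{\left(335353 + 73\right) - 3236663} = \frac{33436}{335426 - 3236663} = \frac{33436}{-2901237} = 33436 \left(- \frac{1}{2901237}\right) = - \frac{33436}{2901237}$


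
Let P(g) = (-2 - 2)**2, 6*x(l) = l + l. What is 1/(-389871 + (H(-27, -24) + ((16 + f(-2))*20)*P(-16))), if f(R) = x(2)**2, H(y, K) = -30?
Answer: -9/3461749 ≈ -2.5998e-6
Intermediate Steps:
x(l) = l/3 (x(l) = (l + l)/6 = (2*l)/6 = l/3)
P(g) = 16 (P(g) = (-4)**2 = 16)
f(R) = 4/9 (f(R) = ((1/3)*2)**2 = (2/3)**2 = 4/9)
1/(-389871 + (H(-27, -24) + ((16 + f(-2))*20)*P(-16))) = 1/(-389871 + (-30 + ((16 + 4/9)*20)*16)) = 1/(-389871 + (-30 + ((148/9)*20)*16)) = 1/(-389871 + (-30 + (2960/9)*16)) = 1/(-389871 + (-30 + 47360/9)) = 1/(-389871 + 47090/9) = 1/(-3461749/9) = -9/3461749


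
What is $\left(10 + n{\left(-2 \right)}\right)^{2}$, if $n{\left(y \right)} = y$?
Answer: $64$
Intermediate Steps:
$\left(10 + n{\left(-2 \right)}\right)^{2} = \left(10 - 2\right)^{2} = 8^{2} = 64$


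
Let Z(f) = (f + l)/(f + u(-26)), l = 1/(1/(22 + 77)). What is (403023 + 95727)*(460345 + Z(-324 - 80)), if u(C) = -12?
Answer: 47756266359375/208 ≈ 2.2960e+11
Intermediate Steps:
l = 99 (l = 1/(1/99) = 99)
Z(f) = (99 + f)/(-12 + f) (Z(f) = (f + 99)/(f - 12) = (99 + f)/(-12 + f))
(403023 + 95727)*(460345 + Z(-324 - 80)) = (403023 + 95727)*(460345 + (99 + (-324 - 80))/(-12 + (-324 - 80))) = 498750*(460345 + (99 - 404)/(-12 - 404)) = 498750*(460345 - 305/(-416)) = 498750*(460345 - 1/416*(-305)) = 498750*(460345 + 305/416) = 498750*(191503825/416) = 47756266359375/208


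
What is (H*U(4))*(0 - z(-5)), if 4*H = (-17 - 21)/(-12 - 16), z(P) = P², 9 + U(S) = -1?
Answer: 2375/28 ≈ 84.821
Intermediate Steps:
U(S) = -10 (U(S) = -9 - 1 = -10)
H = 19/56 (H = ((-17 - 21)/(-12 - 16))/4 = (-38/(-28))/4 = (-38*(-1/28))/4 = (¼)*(19/14) = 19/56 ≈ 0.33929)
(H*U(4))*(0 - z(-5)) = ((19/56)*(-10))*(0 - 1*(-5)²) = -95*(0 - 1*25)/28 = -95*(0 - 25)/28 = -95/28*(-25) = 2375/28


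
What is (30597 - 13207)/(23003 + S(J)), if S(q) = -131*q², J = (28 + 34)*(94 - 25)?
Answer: -17390/2397445201 ≈ -7.2536e-6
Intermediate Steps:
J = 4278 (J = 62*69 = 4278)
(30597 - 13207)/(23003 + S(J)) = (30597 - 13207)/(23003 - 131*4278²) = 17390/(23003 - 131*18301284) = 17390/(23003 - 2397468204) = 17390/(-2397445201) = 17390*(-1/2397445201) = -17390/2397445201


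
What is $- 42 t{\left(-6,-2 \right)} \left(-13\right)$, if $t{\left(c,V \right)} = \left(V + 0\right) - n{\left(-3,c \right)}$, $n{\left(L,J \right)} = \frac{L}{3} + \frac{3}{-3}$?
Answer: $0$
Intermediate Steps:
$n{\left(L,J \right)} = -1 + \frac{L}{3}$ ($n{\left(L,J \right)} = L \frac{1}{3} + 3 \left(- \frac{1}{3}\right) = \frac{L}{3} - 1 = -1 + \frac{L}{3}$)
$t{\left(c,V \right)} = 2 + V$ ($t{\left(c,V \right)} = \left(V + 0\right) - \left(-1 + \frac{1}{3} \left(-3\right)\right) = V - \left(-1 - 1\right) = V - -2 = V + 2 = 2 + V$)
$- 42 t{\left(-6,-2 \right)} \left(-13\right) = - 42 \left(2 - 2\right) \left(-13\right) = \left(-42\right) 0 \left(-13\right) = 0 \left(-13\right) = 0$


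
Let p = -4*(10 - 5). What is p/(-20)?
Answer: 1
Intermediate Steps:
p = -20 (p = -4*5 = -20)
p/(-20) = -20/(-20) = -20*(-1/20) = 1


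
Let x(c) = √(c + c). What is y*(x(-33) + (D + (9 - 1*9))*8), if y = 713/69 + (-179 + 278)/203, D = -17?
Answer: -896240/609 + 6590*I*√66/609 ≈ -1471.7 + 87.91*I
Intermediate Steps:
x(c) = √2*√c (x(c) = √(2*c) = √2*√c)
y = 6590/609 (y = 713*(1/69) + 99*(1/203) = 31/3 + 99/203 = 6590/609 ≈ 10.821)
y*(x(-33) + (D + (9 - 1*9))*8) = 6590*(√2*√(-33) + (-17 + (9 - 1*9))*8)/609 = 6590*(√2*(I*√33) + (-17 + (9 - 9))*8)/609 = 6590*(I*√66 + (-17 + 0)*8)/609 = 6590*(I*√66 - 17*8)/609 = 6590*(I*√66 - 136)/609 = 6590*(-136 + I*√66)/609 = -896240/609 + 6590*I*√66/609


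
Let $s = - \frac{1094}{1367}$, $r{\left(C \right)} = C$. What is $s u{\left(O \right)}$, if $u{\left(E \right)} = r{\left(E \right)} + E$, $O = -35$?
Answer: $\frac{76580}{1367} \approx 56.021$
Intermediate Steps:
$s = - \frac{1094}{1367}$ ($s = \left(-1094\right) \frac{1}{1367} = - \frac{1094}{1367} \approx -0.80029$)
$u{\left(E \right)} = 2 E$ ($u{\left(E \right)} = E + E = 2 E$)
$s u{\left(O \right)} = - \frac{1094 \cdot 2 \left(-35\right)}{1367} = \left(- \frac{1094}{1367}\right) \left(-70\right) = \frac{76580}{1367}$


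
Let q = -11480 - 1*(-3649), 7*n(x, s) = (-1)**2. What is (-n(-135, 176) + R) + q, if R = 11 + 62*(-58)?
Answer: -79913/7 ≈ -11416.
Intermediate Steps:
n(x, s) = 1/7 (n(x, s) = (1/7)*(-1)**2 = (1/7)*1 = 1/7)
q = -7831 (q = -11480 + 3649 = -7831)
R = -3585 (R = 11 - 3596 = -3585)
(-n(-135, 176) + R) + q = (-1*1/7 - 3585) - 7831 = (-1/7 - 3585) - 7831 = -25096/7 - 7831 = -79913/7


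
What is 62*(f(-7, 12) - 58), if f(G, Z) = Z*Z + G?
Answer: 4898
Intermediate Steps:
f(G, Z) = G + Z² (f(G, Z) = Z² + G = G + Z²)
62*(f(-7, 12) - 58) = 62*((-7 + 12²) - 58) = 62*((-7 + 144) - 58) = 62*(137 - 58) = 62*79 = 4898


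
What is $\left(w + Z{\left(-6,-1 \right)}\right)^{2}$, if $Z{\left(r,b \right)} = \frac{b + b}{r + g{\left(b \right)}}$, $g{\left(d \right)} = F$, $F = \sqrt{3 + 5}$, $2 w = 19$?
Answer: $\frac{19329}{196} + \frac{139 \sqrt{2}}{49} \approx 102.63$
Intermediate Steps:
$w = \frac{19}{2}$ ($w = \frac{1}{2} \cdot 19 = \frac{19}{2} \approx 9.5$)
$F = 2 \sqrt{2}$ ($F = \sqrt{8} = 2 \sqrt{2} \approx 2.8284$)
$g{\left(d \right)} = 2 \sqrt{2}$
$Z{\left(r,b \right)} = \frac{2 b}{r + 2 \sqrt{2}}$ ($Z{\left(r,b \right)} = \frac{b + b}{r + 2 \sqrt{2}} = \frac{2 b}{r + 2 \sqrt{2}}$)
$\left(w + Z{\left(-6,-1 \right)}\right)^{2} = \left(\frac{19}{2} + 2 \left(-1\right) \frac{1}{-6 + 2 \sqrt{2}}\right)^{2} = \left(\frac{19}{2} - \frac{2}{-6 + 2 \sqrt{2}}\right)^{2}$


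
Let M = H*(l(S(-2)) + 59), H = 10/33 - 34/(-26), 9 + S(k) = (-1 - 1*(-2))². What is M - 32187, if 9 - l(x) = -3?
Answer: -13759162/429 ≈ -32073.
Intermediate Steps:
S(k) = -8 (S(k) = -9 + (-1 - 1*(-2))² = -9 + (-1 + 2)² = -9 + 1² = -9 + 1 = -8)
l(x) = 12 (l(x) = 9 - 1*(-3) = 9 + 3 = 12)
H = 691/429 (H = 10*(1/33) - 34*(-1/26) = 10/33 + 17/13 = 691/429 ≈ 1.6107)
M = 49061/429 (M = 691*(12 + 59)/429 = (691/429)*71 = 49061/429 ≈ 114.36)
M - 32187 = 49061/429 - 32187 = -13759162/429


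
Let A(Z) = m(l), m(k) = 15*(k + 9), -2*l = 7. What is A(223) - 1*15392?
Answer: -30619/2 ≈ -15310.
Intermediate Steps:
l = -7/2 (l = -½*7 = -7/2 ≈ -3.5000)
m(k) = 135 + 15*k (m(k) = 15*(9 + k) = 135 + 15*k)
A(Z) = 165/2 (A(Z) = 135 + 15*(-7/2) = 135 - 105/2 = 165/2)
A(223) - 1*15392 = 165/2 - 1*15392 = 165/2 - 15392 = -30619/2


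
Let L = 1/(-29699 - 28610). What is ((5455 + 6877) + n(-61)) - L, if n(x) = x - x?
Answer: 719066589/58309 ≈ 12332.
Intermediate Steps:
n(x) = 0
L = -1/58309 (L = 1/(-58309) = -1/58309 ≈ -1.7150e-5)
((5455 + 6877) + n(-61)) - L = ((5455 + 6877) + 0) - 1*(-1/58309) = (12332 + 0) + 1/58309 = 12332 + 1/58309 = 719066589/58309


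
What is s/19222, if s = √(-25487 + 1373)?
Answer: I*√24114/19222 ≈ 0.0080786*I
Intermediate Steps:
s = I*√24114 (s = √(-24114) = I*√24114 ≈ 155.29*I)
s/19222 = (I*√24114)/19222 = (I*√24114)*(1/19222) = I*√24114/19222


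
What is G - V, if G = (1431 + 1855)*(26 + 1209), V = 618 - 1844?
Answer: 4059436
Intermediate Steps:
V = -1226
G = 4058210 (G = 3286*1235 = 4058210)
G - V = 4058210 - 1*(-1226) = 4058210 + 1226 = 4059436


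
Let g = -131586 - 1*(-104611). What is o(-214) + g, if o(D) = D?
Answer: -27189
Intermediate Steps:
g = -26975 (g = -131586 + 104611 = -26975)
o(-214) + g = -214 - 26975 = -27189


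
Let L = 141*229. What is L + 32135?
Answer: 64424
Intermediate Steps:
L = 32289
L + 32135 = 32289 + 32135 = 64424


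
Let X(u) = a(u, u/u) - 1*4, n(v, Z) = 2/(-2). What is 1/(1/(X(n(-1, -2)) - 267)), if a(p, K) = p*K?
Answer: -272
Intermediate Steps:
n(v, Z) = -1 (n(v, Z) = 2*(-½) = -1)
a(p, K) = K*p
X(u) = -4 + u (X(u) = (u/u)*u - 1*4 = 1*u - 4 = u - 4 = -4 + u)
1/(1/(X(n(-1, -2)) - 267)) = 1/(1/((-4 - 1) - 267)) = 1/(1/(-5 - 267)) = 1/(1/(-272)) = 1/(-1/272) = -272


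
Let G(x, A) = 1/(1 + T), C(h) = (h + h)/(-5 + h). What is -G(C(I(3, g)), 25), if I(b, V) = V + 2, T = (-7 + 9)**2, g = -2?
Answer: -1/5 ≈ -0.20000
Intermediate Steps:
T = 4 (T = 2**2 = 4)
I(b, V) = 2 + V
C(h) = 2*h/(-5 + h) (C(h) = (2*h)/(-5 + h) = 2*h/(-5 + h))
G(x, A) = 1/5 (G(x, A) = 1/(1 + 4) = 1/5)
-G(C(I(3, g)), 25) = -1*1/5 = -1/5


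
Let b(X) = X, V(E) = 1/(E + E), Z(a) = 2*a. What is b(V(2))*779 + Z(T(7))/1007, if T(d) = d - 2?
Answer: 784493/4028 ≈ 194.76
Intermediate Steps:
T(d) = -2 + d
V(E) = 1/(2*E)
b(V(2))*779 + Z(T(7))/1007 = ((½)/2)*779 + (2*(-2 + 7))/1007 = ((½)*(½))*779 + (2*5)*(1/1007) = (¼)*779 + 10*(1/1007) = 779/4 + 10/1007 = 784493/4028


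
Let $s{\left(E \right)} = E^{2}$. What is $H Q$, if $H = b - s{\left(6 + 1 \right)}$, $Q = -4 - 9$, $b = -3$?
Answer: $676$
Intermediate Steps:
$Q = -13$ ($Q = -4 - 9 = -13$)
$H = -52$ ($H = -3 - \left(6 + 1\right)^{2} = -3 - 7^{2} = -3 - 49 = -52$)
$H Q = \left(-52\right) \left(-13\right) = 676$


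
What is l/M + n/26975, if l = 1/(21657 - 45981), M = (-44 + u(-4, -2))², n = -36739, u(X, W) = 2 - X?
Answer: -1290415372559/947466015600 ≈ -1.3620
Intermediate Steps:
M = 1444 (M = (-44 + (2 - 1*(-4)))² = (-44 + (2 + 4))² = (-44 + 6)² = (-38)² = 1444)
l = -1/24324 (l = 1/(-24324) = -1/24324 ≈ -4.1112e-5)
l/M + n/26975 = -1/24324/1444 - 36739/26975 = -1/24324*1/1444 - 36739*1/26975 = -1/35123856 - 36739/26975 = -1290415372559/947466015600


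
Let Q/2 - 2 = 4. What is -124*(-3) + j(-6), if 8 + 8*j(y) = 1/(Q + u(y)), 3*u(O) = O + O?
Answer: 23745/64 ≈ 371.02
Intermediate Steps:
u(O) = 2*O/3 (u(O) = (O + O)/3 = (2*O)/3 = 2*O/3)
Q = 12 (Q = 4 + 2*4 = 4 + 8 = 12)
j(y) = -1 + 1/(8*(12 + 2*y/3))
-124*(-3) + j(-6) = -124*(-3) + (-285/16 - 1*(-6))/(18 - 6) = 372 + (-285/16 + 6)/12 = 372 + (1/12)*(-189/16) = 372 - 63/64 = 23745/64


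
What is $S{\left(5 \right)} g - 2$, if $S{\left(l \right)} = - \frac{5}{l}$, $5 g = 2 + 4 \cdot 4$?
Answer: $- \frac{28}{5} \approx -5.6$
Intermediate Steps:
$g = \frac{18}{5}$ ($g = \frac{2 + 4 \cdot 4}{5} = \frac{2 + 16}{5} = \frac{1}{5} \cdot 18 = \frac{18}{5} \approx 3.6$)
$S{\left(5 \right)} g - 2 = - \frac{5}{5} \cdot \frac{18}{5} - 2 = \left(-5\right) \frac{1}{5} \cdot \frac{18}{5} - 2 = \left(-1\right) \frac{18}{5} - 2 = - \frac{18}{5} - 2 = - \frac{28}{5}$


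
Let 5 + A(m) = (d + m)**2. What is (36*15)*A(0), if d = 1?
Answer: -2160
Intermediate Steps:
A(m) = -5 + (1 + m)**2
(36*15)*A(0) = (36*15)*(-5 + (1 + 0)**2) = 540*(-5 + 1**2) = 540*(-5 + 1) = 540*(-4) = -2160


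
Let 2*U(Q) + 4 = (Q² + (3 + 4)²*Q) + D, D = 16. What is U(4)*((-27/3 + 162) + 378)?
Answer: 59472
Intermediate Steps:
U(Q) = 6 + Q²/2 + 49*Q/2 (U(Q) = -2 + ((Q² + (3 + 4)²*Q) + 16)/2 = -2 + ((Q² + 7²*Q) + 16)/2 = -2 + ((Q² + 49*Q) + 16)/2 = -2 + (16 + Q² + 49*Q)/2 = -2 + (8 + Q²/2 + 49*Q/2) = 6 + Q²/2 + 49*Q/2)
U(4)*((-27/3 + 162) + 378) = (6 + (½)*4² + (49/2)*4)*((-27/3 + 162) + 378) = (6 + (½)*16 + 98)*((-27*⅓ + 162) + 378) = (6 + 8 + 98)*((-9 + 162) + 378) = 112*(153 + 378) = 112*531 = 59472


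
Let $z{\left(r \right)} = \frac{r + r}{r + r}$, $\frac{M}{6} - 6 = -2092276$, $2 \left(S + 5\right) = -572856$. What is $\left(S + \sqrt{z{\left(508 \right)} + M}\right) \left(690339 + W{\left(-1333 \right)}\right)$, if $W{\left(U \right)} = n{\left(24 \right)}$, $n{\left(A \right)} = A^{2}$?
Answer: $-197900856195 + 690915 i \sqrt{12553619} \approx -1.979 \cdot 10^{11} + 2.448 \cdot 10^{9} i$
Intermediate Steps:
$S = -286433$ ($S = -5 + \frac{1}{2} \left(-572856\right) = -5 - 286428 = -286433$)
$M = -12553620$ ($M = 36 + 6 \left(-2092276\right) = 36 - 12553656 = -12553620$)
$z{\left(r \right)} = 1$ ($z{\left(r \right)} = \frac{2 r}{2 r} = 2 r \frac{1}{2 r} = 1$)
$W{\left(U \right)} = 576$ ($W{\left(U \right)} = 24^{2} = 576$)
$\left(S + \sqrt{z{\left(508 \right)} + M}\right) \left(690339 + W{\left(-1333 \right)}\right) = \left(-286433 + \sqrt{1 - 12553620}\right) \left(690339 + 576\right) = \left(-286433 + \sqrt{-12553619}\right) 690915 = \left(-286433 + i \sqrt{12553619}\right) 690915 = -197900856195 + 690915 i \sqrt{12553619}$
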